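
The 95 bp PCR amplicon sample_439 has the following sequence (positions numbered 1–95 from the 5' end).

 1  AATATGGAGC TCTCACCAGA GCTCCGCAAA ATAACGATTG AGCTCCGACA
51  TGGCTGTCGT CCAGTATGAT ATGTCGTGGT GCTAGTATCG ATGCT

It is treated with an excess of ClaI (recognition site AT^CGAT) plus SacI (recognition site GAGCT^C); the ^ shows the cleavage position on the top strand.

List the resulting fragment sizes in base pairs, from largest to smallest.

The ClaI site (ATCGAT) starts at position 87.
ClaI cuts after base 2 of each site, so after position 88.
SacI sites (GAGCTC) start at positions 7, 19, 40.
SacI cuts after base 5 of each site (before the last base), so after positions 11, 23, 44.
Combined cut positions: 11, 23, 44, 88.
Linear molecule, 4 cuts → 5 fragments:
  1–11 → 11 bp
  12–23 → 12 bp
  24–44 → 21 bp
  45–88 → 44 bp
  89–95 → 7 bp
Sorted largest to smallest: 44, 21, 12, 11, 7 bp.

44, 21, 12, 11, 7 bp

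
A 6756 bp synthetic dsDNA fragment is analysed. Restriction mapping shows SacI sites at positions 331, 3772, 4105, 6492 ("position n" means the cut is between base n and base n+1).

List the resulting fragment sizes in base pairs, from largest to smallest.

Linear molecule, 4 cuts → 5 fragments:
  331 − 0 = 331 bp
  3772 − 331 = 3441 bp
  4105 − 3772 = 333 bp
  6492 − 4105 = 2387 bp
  6756 − 6492 = 264 bp
Sorted largest to smallest: 3441, 2387, 333, 331, 264 bp.

3441, 2387, 333, 331, 264 bp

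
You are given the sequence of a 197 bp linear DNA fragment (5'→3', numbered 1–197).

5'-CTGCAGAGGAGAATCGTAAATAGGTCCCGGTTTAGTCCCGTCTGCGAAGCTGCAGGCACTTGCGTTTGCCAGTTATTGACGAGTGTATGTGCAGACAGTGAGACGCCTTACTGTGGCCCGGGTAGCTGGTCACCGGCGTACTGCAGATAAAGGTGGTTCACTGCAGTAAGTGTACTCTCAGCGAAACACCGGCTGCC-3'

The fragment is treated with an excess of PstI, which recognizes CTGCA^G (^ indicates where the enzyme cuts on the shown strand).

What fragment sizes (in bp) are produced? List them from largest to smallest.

PstI sites (CTGCAG) start at positions 1, 50, 141, 161.
PstI cuts after base 5 of each site (before the last base), so after positions 5, 54, 145, 165.
Linear molecule, 4 cuts → 5 fragments:
  1–5 → 5 bp
  6–54 → 49 bp
  55–145 → 91 bp
  146–165 → 20 bp
  166–197 → 32 bp
Sorted largest to smallest: 91, 49, 32, 20, 5 bp.

91, 49, 32, 20, 5 bp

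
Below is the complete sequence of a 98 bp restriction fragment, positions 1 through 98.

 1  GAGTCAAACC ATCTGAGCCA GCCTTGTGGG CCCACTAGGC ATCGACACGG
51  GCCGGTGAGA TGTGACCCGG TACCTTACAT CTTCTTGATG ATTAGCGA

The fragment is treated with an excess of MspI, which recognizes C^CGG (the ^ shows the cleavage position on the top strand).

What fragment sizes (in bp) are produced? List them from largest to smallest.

52, 31, 15 bp

MspI sites (CCGG) start at positions 52, 67.
MspI cuts after the first base of each site, so after positions 52, 67.
Linear molecule, 2 cuts → 3 fragments:
  1–52 → 52 bp
  53–67 → 15 bp
  68–98 → 31 bp
Sorted largest to smallest: 52, 31, 15 bp.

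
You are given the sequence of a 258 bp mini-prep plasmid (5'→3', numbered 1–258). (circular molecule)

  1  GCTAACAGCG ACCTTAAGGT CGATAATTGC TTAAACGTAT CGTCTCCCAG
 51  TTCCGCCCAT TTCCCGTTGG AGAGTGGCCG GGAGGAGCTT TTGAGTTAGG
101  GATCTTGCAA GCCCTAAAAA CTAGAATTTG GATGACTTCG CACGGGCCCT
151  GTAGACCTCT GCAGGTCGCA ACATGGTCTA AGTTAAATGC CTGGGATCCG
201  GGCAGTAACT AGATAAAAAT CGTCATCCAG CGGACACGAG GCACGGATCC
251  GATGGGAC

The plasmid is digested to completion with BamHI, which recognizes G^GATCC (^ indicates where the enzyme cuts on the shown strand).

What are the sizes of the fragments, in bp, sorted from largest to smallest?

207, 51 bp

BamHI sites (GGATCC) start at positions 194, 245.
BamHI cuts after the first base of each site, so after positions 194, 245.
Circular molecule, 2 cuts → 2 fragments:
  195–245 → 51 bp
  246–258 then 1–194 → 13 + 194 = 207 bp
Sorted largest to smallest: 207, 51 bp.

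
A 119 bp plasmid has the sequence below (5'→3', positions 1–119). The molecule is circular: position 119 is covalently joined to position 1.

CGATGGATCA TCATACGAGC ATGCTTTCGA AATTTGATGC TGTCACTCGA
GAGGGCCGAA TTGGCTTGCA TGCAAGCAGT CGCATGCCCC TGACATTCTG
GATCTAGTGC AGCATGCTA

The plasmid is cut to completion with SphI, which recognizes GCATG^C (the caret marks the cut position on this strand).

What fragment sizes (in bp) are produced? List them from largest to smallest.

49, 30, 26, 14 bp

SphI sites (GCATGC) start at positions 19, 68, 82, 112.
SphI cuts after base 5 of each site (before the last base), so after positions 23, 72, 86, 116.
Circular molecule, 4 cuts → 4 fragments:
  24–72 → 49 bp
  73–86 → 14 bp
  87–116 → 30 bp
  117–119 then 1–23 → 3 + 23 = 26 bp
Sorted largest to smallest: 49, 30, 26, 14 bp.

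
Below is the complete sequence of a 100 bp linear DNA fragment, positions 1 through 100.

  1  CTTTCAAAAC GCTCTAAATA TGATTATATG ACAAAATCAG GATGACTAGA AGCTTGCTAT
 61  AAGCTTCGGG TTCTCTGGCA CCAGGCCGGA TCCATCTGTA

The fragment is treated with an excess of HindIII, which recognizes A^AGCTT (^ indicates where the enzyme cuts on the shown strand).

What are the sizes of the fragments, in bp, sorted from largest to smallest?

50, 39, 11 bp

HindIII sites (AAGCTT) start at positions 50, 61.
HindIII cuts after the first base of each site, so after positions 50, 61.
Linear molecule, 2 cuts → 3 fragments:
  1–50 → 50 bp
  51–61 → 11 bp
  62–100 → 39 bp
Sorted largest to smallest: 50, 39, 11 bp.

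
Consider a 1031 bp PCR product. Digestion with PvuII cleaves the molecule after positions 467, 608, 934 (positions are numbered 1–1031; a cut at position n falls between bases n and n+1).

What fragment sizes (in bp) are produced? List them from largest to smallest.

467, 326, 141, 97 bp

Linear molecule, 3 cuts → 4 fragments:
  467 − 0 = 467 bp
  608 − 467 = 141 bp
  934 − 608 = 326 bp
  1031 − 934 = 97 bp
Sorted largest to smallest: 467, 326, 141, 97 bp.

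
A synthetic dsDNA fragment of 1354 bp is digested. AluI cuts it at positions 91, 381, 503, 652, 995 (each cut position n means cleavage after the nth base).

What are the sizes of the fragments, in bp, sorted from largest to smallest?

359, 343, 290, 149, 122, 91 bp

Linear molecule, 5 cuts → 6 fragments:
  91 − 0 = 91 bp
  381 − 91 = 290 bp
  503 − 381 = 122 bp
  652 − 503 = 149 bp
  995 − 652 = 343 bp
  1354 − 995 = 359 bp
Sorted largest to smallest: 359, 343, 290, 149, 122, 91 bp.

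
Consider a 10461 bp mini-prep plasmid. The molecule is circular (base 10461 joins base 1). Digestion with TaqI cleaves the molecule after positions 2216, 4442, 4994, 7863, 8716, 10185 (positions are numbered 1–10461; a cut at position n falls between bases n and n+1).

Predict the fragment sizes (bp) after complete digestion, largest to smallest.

Circular molecule, 6 cuts → 6 fragments:
  4442 − 2216 = 2226 bp
  4994 − 4442 = 552 bp
  7863 − 4994 = 2869 bp
  8716 − 7863 = 853 bp
  10185 − 8716 = 1469 bp
  wrap: 10461 − 10185 + 2216 = 2492 bp
Sorted largest to smallest: 2869, 2492, 2226, 1469, 853, 552 bp.

2869, 2492, 2226, 1469, 853, 552 bp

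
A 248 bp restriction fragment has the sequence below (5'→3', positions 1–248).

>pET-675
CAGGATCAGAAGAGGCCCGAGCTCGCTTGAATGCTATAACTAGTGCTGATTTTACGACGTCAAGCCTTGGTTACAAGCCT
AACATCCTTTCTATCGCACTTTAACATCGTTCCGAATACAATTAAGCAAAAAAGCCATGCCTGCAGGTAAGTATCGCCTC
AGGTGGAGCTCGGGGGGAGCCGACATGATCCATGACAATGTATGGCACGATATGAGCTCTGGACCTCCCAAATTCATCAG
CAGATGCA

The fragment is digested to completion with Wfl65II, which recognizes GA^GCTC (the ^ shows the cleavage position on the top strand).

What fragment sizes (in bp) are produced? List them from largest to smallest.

147, 48, 33, 20 bp

Wfl65II sites (GAGCTC) start at positions 19, 166, 214.
Wfl65II cuts after base 2 of each site, so after positions 20, 167, 215.
Linear molecule, 3 cuts → 4 fragments:
  1–20 → 20 bp
  21–167 → 147 bp
  168–215 → 48 bp
  216–248 → 33 bp
Sorted largest to smallest: 147, 48, 33, 20 bp.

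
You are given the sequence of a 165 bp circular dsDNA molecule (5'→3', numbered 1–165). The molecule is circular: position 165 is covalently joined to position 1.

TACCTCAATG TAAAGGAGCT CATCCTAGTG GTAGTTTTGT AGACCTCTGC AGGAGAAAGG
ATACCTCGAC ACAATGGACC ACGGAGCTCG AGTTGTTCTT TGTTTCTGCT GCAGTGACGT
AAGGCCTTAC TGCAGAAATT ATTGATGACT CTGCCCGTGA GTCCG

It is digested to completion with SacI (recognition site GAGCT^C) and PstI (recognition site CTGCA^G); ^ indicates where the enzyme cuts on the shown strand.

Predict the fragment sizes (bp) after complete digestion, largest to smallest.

SacI sites (GAGCTC) start at positions 16, 84.
SacI cuts after base 5 of each site (before the last base), so after positions 20, 88.
PstI sites (CTGCAG) start at positions 47, 109, 130.
PstI cuts after base 5 of each site (before the last base), so after positions 51, 113, 134.
Combined cut positions: 20, 51, 88, 113, 134.
Circular molecule, 5 cuts → 5 fragments:
  21–51 → 31 bp
  52–88 → 37 bp
  89–113 → 25 bp
  114–134 → 21 bp
  135–165 then 1–20 → 31 + 20 = 51 bp
Sorted largest to smallest: 51, 37, 31, 25, 21 bp.

51, 37, 31, 25, 21 bp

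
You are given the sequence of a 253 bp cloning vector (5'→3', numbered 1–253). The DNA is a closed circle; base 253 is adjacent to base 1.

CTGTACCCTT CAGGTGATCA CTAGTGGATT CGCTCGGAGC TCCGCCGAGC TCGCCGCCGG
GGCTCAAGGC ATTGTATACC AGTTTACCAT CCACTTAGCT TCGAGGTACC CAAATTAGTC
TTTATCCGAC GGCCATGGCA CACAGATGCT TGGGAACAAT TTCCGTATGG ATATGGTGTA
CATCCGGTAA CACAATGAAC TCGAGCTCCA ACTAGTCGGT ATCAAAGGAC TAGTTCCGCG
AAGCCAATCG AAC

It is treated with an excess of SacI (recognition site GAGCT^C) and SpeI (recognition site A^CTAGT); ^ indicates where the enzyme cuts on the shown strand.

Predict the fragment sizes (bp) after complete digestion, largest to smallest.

SacI sites (GAGCTC) start at positions 37, 47, 203.
SacI cuts after base 5 of each site (before the last base), so after positions 41, 51, 207.
SpeI sites (ACTAGT) start at positions 20, 211, 229.
SpeI cuts after the first base of each site, so after positions 20, 211, 229.
Combined cut positions: 20, 41, 51, 207, 211, 229.
Circular molecule, 6 cuts → 6 fragments:
  21–41 → 21 bp
  42–51 → 10 bp
  52–207 → 156 bp
  208–211 → 4 bp
  212–229 → 18 bp
  230–253 then 1–20 → 24 + 20 = 44 bp
Sorted largest to smallest: 156, 44, 21, 18, 10, 4 bp.

156, 44, 21, 18, 10, 4 bp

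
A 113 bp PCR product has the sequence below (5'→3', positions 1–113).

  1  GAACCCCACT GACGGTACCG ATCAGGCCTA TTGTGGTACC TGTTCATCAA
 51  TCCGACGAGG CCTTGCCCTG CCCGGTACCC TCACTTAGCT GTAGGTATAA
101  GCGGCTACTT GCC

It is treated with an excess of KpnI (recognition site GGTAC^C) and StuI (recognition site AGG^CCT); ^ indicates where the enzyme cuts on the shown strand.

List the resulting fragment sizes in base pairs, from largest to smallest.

KpnI sites (GGTACC) start at positions 14, 35, 74.
KpnI cuts after base 5 of each site (before the last base), so after positions 18, 39, 78.
StuI sites (AGGCCT) start at positions 24, 58.
StuI cuts after base 3 of each site, so after positions 26, 60.
Combined cut positions: 18, 26, 39, 60, 78.
Linear molecule, 5 cuts → 6 fragments:
  1–18 → 18 bp
  19–26 → 8 bp
  27–39 → 13 bp
  40–60 → 21 bp
  61–78 → 18 bp
  79–113 → 35 bp
Sorted largest to smallest: 35, 21, 18, 18, 13, 8 bp.

35, 21, 18, 18, 13, 8 bp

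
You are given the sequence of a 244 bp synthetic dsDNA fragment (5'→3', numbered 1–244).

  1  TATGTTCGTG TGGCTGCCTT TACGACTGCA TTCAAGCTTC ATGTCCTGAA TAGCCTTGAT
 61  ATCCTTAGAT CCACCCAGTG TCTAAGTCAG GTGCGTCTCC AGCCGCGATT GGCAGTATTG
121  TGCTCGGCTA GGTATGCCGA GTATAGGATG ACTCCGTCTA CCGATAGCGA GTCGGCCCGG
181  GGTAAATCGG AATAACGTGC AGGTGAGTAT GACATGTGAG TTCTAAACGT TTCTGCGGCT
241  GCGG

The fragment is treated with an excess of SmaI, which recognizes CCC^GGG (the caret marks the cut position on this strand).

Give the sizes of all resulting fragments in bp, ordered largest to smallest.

178, 66 bp

The SmaI site (CCCGGG) starts at position 176.
SmaI cuts after base 3 of each site, so after position 178.
Linear molecule, 1 cut → 2 fragments:
  1–178 → 178 bp
  179–244 → 66 bp
Sorted largest to smallest: 178, 66 bp.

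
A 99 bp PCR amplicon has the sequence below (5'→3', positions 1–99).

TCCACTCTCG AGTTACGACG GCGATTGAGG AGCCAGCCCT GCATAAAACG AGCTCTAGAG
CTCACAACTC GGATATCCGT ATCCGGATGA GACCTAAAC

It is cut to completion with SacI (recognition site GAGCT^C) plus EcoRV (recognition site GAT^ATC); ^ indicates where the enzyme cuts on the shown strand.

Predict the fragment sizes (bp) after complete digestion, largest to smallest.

54, 25, 12, 8 bp

SacI sites (GAGCTC) start at positions 50, 58.
SacI cuts after base 5 of each site (before the last base), so after positions 54, 62.
The EcoRV site (GATATC) starts at position 72.
EcoRV cuts after base 3 of each site, so after position 74.
Combined cut positions: 54, 62, 74.
Linear molecule, 3 cuts → 4 fragments:
  1–54 → 54 bp
  55–62 → 8 bp
  63–74 → 12 bp
  75–99 → 25 bp
Sorted largest to smallest: 54, 25, 12, 8 bp.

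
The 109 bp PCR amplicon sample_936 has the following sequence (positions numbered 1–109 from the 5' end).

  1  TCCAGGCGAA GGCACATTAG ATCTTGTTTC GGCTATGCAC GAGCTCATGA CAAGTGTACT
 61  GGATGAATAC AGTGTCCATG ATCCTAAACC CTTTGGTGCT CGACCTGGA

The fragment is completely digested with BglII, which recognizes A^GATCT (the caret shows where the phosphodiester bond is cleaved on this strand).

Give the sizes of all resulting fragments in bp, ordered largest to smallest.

The BglII site (AGATCT) starts at position 19.
BglII cuts after the first base of each site, so after position 19.
Linear molecule, 1 cut → 2 fragments:
  1–19 → 19 bp
  20–109 → 90 bp
Sorted largest to smallest: 90, 19 bp.

90, 19 bp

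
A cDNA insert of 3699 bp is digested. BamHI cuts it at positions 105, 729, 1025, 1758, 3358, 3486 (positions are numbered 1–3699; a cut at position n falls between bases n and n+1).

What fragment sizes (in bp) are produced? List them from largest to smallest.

1600, 733, 624, 296, 213, 128, 105 bp

Linear molecule, 6 cuts → 7 fragments:
  105 − 0 = 105 bp
  729 − 105 = 624 bp
  1025 − 729 = 296 bp
  1758 − 1025 = 733 bp
  3358 − 1758 = 1600 bp
  3486 − 3358 = 128 bp
  3699 − 3486 = 213 bp
Sorted largest to smallest: 1600, 733, 624, 296, 213, 128, 105 bp.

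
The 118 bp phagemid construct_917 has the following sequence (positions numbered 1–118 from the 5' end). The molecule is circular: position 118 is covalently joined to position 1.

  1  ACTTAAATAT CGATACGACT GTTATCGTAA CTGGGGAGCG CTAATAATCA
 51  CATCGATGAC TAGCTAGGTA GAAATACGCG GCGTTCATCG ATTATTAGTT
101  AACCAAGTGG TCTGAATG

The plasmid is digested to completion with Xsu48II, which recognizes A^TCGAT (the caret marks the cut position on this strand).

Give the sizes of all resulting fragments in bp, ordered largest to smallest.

43, 40, 35 bp

Xsu48II sites (ATCGAT) start at positions 9, 52, 87.
Xsu48II cuts after the first base of each site, so after positions 9, 52, 87.
Circular molecule, 3 cuts → 3 fragments:
  10–52 → 43 bp
  53–87 → 35 bp
  88–118 then 1–9 → 31 + 9 = 40 bp
Sorted largest to smallest: 43, 40, 35 bp.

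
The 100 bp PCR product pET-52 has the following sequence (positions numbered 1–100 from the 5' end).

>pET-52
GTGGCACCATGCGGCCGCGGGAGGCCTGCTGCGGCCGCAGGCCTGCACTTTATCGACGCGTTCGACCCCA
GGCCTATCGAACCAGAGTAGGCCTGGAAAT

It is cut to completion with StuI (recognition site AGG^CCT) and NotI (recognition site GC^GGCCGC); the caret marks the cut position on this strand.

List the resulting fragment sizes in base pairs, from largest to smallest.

31, 19, 12, 12, 9, 9, 8 bp

StuI sites (AGGCCT) start at positions 22, 39, 70, 89.
StuI cuts after base 3 of each site, so after positions 24, 41, 72, 91.
NotI sites (GCGGCCGC) start at positions 11, 31.
NotI cuts after base 2 of each site, so after positions 12, 32.
Combined cut positions: 12, 24, 32, 41, 72, 91.
Linear molecule, 6 cuts → 7 fragments:
  1–12 → 12 bp
  13–24 → 12 bp
  25–32 → 8 bp
  33–41 → 9 bp
  42–72 → 31 bp
  73–91 → 19 bp
  92–100 → 9 bp
Sorted largest to smallest: 31, 19, 12, 12, 9, 9, 8 bp.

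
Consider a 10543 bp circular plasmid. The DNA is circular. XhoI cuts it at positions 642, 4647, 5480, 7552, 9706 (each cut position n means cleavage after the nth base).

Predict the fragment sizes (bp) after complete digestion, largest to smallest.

4005, 2154, 2072, 1479, 833 bp

Circular molecule, 5 cuts → 5 fragments:
  4647 − 642 = 4005 bp
  5480 − 4647 = 833 bp
  7552 − 5480 = 2072 bp
  9706 − 7552 = 2154 bp
  wrap: 10543 − 9706 + 642 = 1479 bp
Sorted largest to smallest: 4005, 2154, 2072, 1479, 833 bp.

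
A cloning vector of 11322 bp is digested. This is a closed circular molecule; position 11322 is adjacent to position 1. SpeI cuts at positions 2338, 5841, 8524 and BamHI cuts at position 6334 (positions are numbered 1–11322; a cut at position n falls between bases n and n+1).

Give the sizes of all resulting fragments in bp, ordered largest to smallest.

Combined cut positions (sorted): 2338, 5841, 6334, 8524.
Circular molecule, 4 cuts → 4 fragments:
  5841 − 2338 = 3503 bp
  6334 − 5841 = 493 bp
  8524 − 6334 = 2190 bp
  wrap: 11322 − 8524 + 2338 = 5136 bp
Sorted largest to smallest: 5136, 3503, 2190, 493 bp.

5136, 3503, 2190, 493 bp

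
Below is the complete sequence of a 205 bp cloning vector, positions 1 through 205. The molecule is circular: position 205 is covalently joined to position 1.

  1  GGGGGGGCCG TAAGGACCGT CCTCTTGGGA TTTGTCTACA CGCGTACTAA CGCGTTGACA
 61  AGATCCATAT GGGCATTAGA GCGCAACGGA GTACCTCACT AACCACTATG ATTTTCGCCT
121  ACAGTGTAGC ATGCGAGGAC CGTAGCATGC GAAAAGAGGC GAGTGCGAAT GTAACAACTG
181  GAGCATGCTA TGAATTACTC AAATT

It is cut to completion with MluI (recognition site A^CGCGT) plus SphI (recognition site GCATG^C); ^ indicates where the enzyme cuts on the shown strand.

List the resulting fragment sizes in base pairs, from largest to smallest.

MluI sites (ACGCGT) start at positions 40, 50.
MluI cuts after the first base of each site, so after positions 40, 50.
SphI sites (GCATGC) start at positions 129, 145, 183.
SphI cuts after base 5 of each site (before the last base), so after positions 133, 149, 187.
Combined cut positions: 40, 50, 133, 149, 187.
Circular molecule, 5 cuts → 5 fragments:
  41–50 → 10 bp
  51–133 → 83 bp
  134–149 → 16 bp
  150–187 → 38 bp
  188–205 then 1–40 → 18 + 40 = 58 bp
Sorted largest to smallest: 83, 58, 38, 16, 10 bp.

83, 58, 38, 16, 10 bp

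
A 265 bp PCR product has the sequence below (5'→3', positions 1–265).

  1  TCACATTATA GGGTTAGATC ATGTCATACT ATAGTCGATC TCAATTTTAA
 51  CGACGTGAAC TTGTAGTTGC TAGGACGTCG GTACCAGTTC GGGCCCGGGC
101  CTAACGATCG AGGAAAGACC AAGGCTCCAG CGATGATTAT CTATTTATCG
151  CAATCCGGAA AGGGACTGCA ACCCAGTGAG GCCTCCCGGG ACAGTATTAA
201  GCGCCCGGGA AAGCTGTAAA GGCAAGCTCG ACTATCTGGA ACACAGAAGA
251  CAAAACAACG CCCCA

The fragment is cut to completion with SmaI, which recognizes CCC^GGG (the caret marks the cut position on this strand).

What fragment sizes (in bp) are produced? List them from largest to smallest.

96, 91, 59, 19 bp

SmaI sites (CCCGGG) start at positions 94, 185, 204.
SmaI cuts after base 3 of each site, so after positions 96, 187, 206.
Linear molecule, 3 cuts → 4 fragments:
  1–96 → 96 bp
  97–187 → 91 bp
  188–206 → 19 bp
  207–265 → 59 bp
Sorted largest to smallest: 96, 91, 59, 19 bp.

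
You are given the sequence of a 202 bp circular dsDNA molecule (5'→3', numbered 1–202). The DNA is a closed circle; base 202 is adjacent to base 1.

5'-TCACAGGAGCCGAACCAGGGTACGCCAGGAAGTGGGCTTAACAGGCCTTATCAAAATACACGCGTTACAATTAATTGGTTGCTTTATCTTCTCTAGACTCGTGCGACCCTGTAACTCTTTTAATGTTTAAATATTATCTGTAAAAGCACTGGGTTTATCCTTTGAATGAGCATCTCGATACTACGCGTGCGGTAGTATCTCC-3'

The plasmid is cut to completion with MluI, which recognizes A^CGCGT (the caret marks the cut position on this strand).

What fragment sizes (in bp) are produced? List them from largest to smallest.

123, 79 bp

MluI sites (ACGCGT) start at positions 60, 183.
MluI cuts after the first base of each site, so after positions 60, 183.
Circular molecule, 2 cuts → 2 fragments:
  61–183 → 123 bp
  184–202 then 1–60 → 19 + 60 = 79 bp
Sorted largest to smallest: 123, 79 bp.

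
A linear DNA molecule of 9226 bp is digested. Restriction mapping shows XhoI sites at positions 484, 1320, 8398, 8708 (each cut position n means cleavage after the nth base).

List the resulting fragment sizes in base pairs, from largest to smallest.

7078, 836, 518, 484, 310 bp

Linear molecule, 4 cuts → 5 fragments:
  484 − 0 = 484 bp
  1320 − 484 = 836 bp
  8398 − 1320 = 7078 bp
  8708 − 8398 = 310 bp
  9226 − 8708 = 518 bp
Sorted largest to smallest: 7078, 836, 518, 484, 310 bp.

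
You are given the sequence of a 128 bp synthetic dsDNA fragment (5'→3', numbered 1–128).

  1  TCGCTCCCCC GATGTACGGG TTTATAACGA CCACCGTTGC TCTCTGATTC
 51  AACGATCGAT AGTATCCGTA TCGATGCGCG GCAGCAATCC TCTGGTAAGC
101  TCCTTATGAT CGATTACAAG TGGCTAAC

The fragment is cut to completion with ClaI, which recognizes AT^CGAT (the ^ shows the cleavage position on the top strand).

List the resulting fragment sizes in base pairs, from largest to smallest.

ClaI sites (ATCGAT) start at positions 55, 70, 109.
ClaI cuts after base 2 of each site, so after positions 56, 71, 110.
Linear molecule, 3 cuts → 4 fragments:
  1–56 → 56 bp
  57–71 → 15 bp
  72–110 → 39 bp
  111–128 → 18 bp
Sorted largest to smallest: 56, 39, 18, 15 bp.

56, 39, 18, 15 bp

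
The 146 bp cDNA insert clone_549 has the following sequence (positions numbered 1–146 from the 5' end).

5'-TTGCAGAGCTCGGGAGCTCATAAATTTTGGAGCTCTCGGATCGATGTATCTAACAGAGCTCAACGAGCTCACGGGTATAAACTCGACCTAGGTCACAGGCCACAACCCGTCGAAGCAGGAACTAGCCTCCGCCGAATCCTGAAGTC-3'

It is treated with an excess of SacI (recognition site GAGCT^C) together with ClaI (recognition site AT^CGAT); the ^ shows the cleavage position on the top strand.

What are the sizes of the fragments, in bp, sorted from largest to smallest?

77, 19, 16, 10, 9, 8, 7 bp

SacI sites (GAGCTC) start at positions 6, 14, 30, 56, 65.
SacI cuts after base 5 of each site (before the last base), so after positions 10, 18, 34, 60, 69.
The ClaI site (ATCGAT) starts at position 40.
ClaI cuts after base 2 of each site, so after position 41.
Combined cut positions: 10, 18, 34, 41, 60, 69.
Linear molecule, 6 cuts → 7 fragments:
  1–10 → 10 bp
  11–18 → 8 bp
  19–34 → 16 bp
  35–41 → 7 bp
  42–60 → 19 bp
  61–69 → 9 bp
  70–146 → 77 bp
Sorted largest to smallest: 77, 19, 16, 10, 9, 8, 7 bp.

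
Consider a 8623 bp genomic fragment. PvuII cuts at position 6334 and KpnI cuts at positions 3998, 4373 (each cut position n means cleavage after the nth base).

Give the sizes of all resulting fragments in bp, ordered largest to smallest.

Combined cut positions (sorted): 3998, 4373, 6334.
Linear molecule, 3 cuts → 4 fragments:
  3998 − 0 = 3998 bp
  4373 − 3998 = 375 bp
  6334 − 4373 = 1961 bp
  8623 − 6334 = 2289 bp
Sorted largest to smallest: 3998, 2289, 1961, 375 bp.

3998, 2289, 1961, 375 bp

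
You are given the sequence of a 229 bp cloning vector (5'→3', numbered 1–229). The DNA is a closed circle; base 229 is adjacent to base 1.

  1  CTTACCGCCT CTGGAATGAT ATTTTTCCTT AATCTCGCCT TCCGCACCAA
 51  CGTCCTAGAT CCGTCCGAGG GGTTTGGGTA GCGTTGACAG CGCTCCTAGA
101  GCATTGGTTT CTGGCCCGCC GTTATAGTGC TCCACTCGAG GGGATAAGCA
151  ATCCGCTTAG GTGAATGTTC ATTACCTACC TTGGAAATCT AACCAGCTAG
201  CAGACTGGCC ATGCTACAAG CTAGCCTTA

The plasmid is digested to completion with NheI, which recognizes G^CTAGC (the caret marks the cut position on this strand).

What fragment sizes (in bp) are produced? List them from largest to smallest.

NheI sites (GCTAGC) start at positions 196, 220.
NheI cuts after the first base of each site, so after positions 196, 220.
Circular molecule, 2 cuts → 2 fragments:
  197–220 → 24 bp
  221–229 then 1–196 → 9 + 196 = 205 bp
Sorted largest to smallest: 205, 24 bp.

205, 24 bp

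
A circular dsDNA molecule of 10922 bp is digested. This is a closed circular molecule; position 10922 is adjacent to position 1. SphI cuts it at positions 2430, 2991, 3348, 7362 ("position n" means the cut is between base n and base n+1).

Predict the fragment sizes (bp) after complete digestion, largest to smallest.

Circular molecule, 4 cuts → 4 fragments:
  2991 − 2430 = 561 bp
  3348 − 2991 = 357 bp
  7362 − 3348 = 4014 bp
  wrap: 10922 − 7362 + 2430 = 5990 bp
Sorted largest to smallest: 5990, 4014, 561, 357 bp.

5990, 4014, 561, 357 bp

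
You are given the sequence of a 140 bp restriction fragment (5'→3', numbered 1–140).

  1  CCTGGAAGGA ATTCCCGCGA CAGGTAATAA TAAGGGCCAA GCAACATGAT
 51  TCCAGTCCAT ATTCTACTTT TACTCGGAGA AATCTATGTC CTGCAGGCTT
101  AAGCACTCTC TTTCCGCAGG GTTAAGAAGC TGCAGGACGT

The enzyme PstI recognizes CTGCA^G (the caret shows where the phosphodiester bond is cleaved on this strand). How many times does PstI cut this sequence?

CTGCAG occurs starting at positions 91, 130.
PstI cuts at 2 sites.

2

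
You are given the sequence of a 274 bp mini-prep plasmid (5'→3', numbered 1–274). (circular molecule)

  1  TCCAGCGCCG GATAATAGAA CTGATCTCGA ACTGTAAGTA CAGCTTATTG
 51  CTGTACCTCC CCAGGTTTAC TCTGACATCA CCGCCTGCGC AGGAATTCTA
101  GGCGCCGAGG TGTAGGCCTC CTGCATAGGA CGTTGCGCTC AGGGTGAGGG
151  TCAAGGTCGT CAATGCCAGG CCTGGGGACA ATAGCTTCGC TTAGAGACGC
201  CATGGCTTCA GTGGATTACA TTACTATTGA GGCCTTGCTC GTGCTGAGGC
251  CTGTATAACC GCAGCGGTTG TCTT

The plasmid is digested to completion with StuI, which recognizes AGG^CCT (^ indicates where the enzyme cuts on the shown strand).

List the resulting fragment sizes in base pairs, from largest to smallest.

141, 62, 54, 17 bp

StuI sites (AGGCCT) start at positions 114, 168, 230, 247.
StuI cuts after base 3 of each site, so after positions 116, 170, 232, 249.
Circular molecule, 4 cuts → 4 fragments:
  117–170 → 54 bp
  171–232 → 62 bp
  233–249 → 17 bp
  250–274 then 1–116 → 25 + 116 = 141 bp
Sorted largest to smallest: 141, 62, 54, 17 bp.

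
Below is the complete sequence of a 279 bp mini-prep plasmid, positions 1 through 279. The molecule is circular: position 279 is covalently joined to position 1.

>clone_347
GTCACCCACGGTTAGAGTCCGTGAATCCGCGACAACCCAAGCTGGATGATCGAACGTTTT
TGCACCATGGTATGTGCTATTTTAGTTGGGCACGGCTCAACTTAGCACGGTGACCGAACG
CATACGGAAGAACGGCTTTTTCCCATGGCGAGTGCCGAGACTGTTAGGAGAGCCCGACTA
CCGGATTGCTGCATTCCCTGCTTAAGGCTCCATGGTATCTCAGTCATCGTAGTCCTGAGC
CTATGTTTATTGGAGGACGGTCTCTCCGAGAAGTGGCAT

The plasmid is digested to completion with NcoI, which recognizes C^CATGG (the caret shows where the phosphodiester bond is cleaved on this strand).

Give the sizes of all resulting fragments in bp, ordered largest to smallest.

134, 78, 67 bp

NcoI sites (CCATGG) start at positions 65, 143, 210.
NcoI cuts after the first base of each site, so after positions 65, 143, 210.
Circular molecule, 3 cuts → 3 fragments:
  66–143 → 78 bp
  144–210 → 67 bp
  211–279 then 1–65 → 69 + 65 = 134 bp
Sorted largest to smallest: 134, 78, 67 bp.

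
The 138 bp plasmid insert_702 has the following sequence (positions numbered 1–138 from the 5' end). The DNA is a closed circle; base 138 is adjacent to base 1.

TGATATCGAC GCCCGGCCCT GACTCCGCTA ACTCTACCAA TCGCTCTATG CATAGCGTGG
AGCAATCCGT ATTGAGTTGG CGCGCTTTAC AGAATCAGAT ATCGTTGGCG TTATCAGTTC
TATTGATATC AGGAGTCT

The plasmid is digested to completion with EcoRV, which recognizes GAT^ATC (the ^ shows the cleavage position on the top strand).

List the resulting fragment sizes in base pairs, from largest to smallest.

EcoRV sites (GATATC) start at positions 2, 98, 125.
EcoRV cuts after base 3 of each site, so after positions 4, 100, 127.
Circular molecule, 3 cuts → 3 fragments:
  5–100 → 96 bp
  101–127 → 27 bp
  128–138 then 1–4 → 11 + 4 = 15 bp
Sorted largest to smallest: 96, 27, 15 bp.

96, 27, 15 bp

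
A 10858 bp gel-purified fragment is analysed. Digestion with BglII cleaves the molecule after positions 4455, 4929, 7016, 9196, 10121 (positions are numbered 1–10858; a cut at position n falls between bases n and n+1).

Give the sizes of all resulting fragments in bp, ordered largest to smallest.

Linear molecule, 5 cuts → 6 fragments:
  4455 − 0 = 4455 bp
  4929 − 4455 = 474 bp
  7016 − 4929 = 2087 bp
  9196 − 7016 = 2180 bp
  10121 − 9196 = 925 bp
  10858 − 10121 = 737 bp
Sorted largest to smallest: 4455, 2180, 2087, 925, 737, 474 bp.

4455, 2180, 2087, 925, 737, 474 bp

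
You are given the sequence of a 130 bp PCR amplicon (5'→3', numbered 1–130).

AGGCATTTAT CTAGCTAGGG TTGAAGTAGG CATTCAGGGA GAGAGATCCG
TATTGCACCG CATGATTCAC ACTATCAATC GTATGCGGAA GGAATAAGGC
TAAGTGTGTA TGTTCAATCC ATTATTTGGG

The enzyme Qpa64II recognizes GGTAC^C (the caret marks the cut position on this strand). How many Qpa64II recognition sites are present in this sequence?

No occurrence of GGTACC is present in the sequence.
Qpa64II does not cut: 0 sites.

0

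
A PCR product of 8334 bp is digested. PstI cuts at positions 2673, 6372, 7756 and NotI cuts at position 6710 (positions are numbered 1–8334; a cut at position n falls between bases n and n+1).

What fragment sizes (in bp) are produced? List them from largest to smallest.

3699, 2673, 1046, 578, 338 bp

Combined cut positions (sorted): 2673, 6372, 6710, 7756.
Linear molecule, 4 cuts → 5 fragments:
  2673 − 0 = 2673 bp
  6372 − 2673 = 3699 bp
  6710 − 6372 = 338 bp
  7756 − 6710 = 1046 bp
  8334 − 7756 = 578 bp
Sorted largest to smallest: 3699, 2673, 1046, 578, 338 bp.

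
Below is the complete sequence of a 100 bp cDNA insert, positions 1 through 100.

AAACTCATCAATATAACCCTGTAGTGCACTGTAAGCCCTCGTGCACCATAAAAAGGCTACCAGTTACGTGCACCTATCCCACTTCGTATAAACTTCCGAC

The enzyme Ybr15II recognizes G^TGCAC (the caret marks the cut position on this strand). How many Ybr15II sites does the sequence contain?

GTGCAC occurs starting at positions 24, 41, 68.
Ybr15II cuts at 3 sites.

3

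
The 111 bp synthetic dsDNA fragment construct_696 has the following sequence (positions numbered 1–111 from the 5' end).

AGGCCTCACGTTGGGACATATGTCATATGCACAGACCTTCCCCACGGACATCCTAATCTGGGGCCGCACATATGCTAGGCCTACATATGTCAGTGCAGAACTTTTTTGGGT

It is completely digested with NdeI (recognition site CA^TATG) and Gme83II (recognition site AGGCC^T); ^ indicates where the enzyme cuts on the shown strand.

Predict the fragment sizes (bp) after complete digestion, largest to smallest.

45, 26, 13, 11, 7, 5, 4 bp

NdeI sites (CATATG) start at positions 17, 24, 69, 84.
NdeI cuts after base 2 of each site, so after positions 18, 25, 70, 85.
Gme83II sites (AGGCCT) start at positions 1, 77.
Gme83II cuts after base 5 of each site (before the last base), so after positions 5, 81.
Combined cut positions: 5, 18, 25, 70, 81, 85.
Linear molecule, 6 cuts → 7 fragments:
  1–5 → 5 bp
  6–18 → 13 bp
  19–25 → 7 bp
  26–70 → 45 bp
  71–81 → 11 bp
  82–85 → 4 bp
  86–111 → 26 bp
Sorted largest to smallest: 45, 26, 13, 11, 7, 5, 4 bp.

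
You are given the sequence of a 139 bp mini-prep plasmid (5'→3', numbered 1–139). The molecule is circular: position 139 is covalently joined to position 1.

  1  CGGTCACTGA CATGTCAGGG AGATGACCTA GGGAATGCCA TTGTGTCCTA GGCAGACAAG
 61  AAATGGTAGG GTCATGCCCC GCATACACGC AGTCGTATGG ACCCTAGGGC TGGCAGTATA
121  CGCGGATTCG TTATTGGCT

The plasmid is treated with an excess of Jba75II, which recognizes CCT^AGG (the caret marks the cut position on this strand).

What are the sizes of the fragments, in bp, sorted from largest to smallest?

63, 56, 20 bp

Jba75II sites (CCTAGG) start at positions 27, 47, 103.
Jba75II cuts after base 3 of each site, so after positions 29, 49, 105.
Circular molecule, 3 cuts → 3 fragments:
  30–49 → 20 bp
  50–105 → 56 bp
  106–139 then 1–29 → 34 + 29 = 63 bp
Sorted largest to smallest: 63, 56, 20 bp.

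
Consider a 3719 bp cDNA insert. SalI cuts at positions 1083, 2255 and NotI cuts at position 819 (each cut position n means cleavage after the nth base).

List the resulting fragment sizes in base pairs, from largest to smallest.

1464, 1172, 819, 264 bp

Combined cut positions (sorted): 819, 1083, 2255.
Linear molecule, 3 cuts → 4 fragments:
  819 − 0 = 819 bp
  1083 − 819 = 264 bp
  2255 − 1083 = 1172 bp
  3719 − 2255 = 1464 bp
Sorted largest to smallest: 1464, 1172, 819, 264 bp.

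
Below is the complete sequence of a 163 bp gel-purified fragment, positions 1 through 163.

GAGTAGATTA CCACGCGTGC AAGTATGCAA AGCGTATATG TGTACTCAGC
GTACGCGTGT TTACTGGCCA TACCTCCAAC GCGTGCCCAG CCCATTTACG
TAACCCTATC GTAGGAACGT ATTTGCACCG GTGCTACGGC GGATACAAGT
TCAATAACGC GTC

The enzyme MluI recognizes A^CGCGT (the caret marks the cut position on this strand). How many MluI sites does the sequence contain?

4

ACGCGT occurs starting at positions 13, 53, 79, 157.
MluI cuts at 4 sites.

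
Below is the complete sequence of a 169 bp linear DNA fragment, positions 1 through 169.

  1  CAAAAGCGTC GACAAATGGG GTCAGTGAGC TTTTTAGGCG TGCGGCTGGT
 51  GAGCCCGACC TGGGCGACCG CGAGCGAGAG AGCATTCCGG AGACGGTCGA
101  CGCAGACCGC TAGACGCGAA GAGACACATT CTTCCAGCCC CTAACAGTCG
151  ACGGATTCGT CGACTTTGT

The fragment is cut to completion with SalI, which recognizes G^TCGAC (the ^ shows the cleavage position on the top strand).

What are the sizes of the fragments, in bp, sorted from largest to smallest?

88, 51, 12, 10, 8 bp

SalI sites (GTCGAC) start at positions 8, 96, 147, 159.
SalI cuts after the first base of each site, so after positions 8, 96, 147, 159.
Linear molecule, 4 cuts → 5 fragments:
  1–8 → 8 bp
  9–96 → 88 bp
  97–147 → 51 bp
  148–159 → 12 bp
  160–169 → 10 bp
Sorted largest to smallest: 88, 51, 12, 10, 8 bp.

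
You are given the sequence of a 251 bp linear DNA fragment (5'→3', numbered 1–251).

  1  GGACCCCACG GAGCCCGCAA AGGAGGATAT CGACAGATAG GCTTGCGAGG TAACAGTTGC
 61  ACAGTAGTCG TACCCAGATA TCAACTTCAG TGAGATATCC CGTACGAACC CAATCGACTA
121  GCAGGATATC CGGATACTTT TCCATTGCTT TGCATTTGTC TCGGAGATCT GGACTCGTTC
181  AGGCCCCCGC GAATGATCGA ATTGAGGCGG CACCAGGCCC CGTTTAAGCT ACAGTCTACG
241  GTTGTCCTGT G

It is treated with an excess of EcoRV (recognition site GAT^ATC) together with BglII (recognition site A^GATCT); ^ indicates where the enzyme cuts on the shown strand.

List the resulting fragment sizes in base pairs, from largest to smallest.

86, 51, 38, 31, 28, 17 bp

EcoRV sites (GATATC) start at positions 26, 77, 94, 125.
EcoRV cuts after base 3 of each site, so after positions 28, 79, 96, 127.
The BglII site (AGATCT) starts at position 165.
BglII cuts after the first base of each site, so after position 165.
Combined cut positions: 28, 79, 96, 127, 165.
Linear molecule, 5 cuts → 6 fragments:
  1–28 → 28 bp
  29–79 → 51 bp
  80–96 → 17 bp
  97–127 → 31 bp
  128–165 → 38 bp
  166–251 → 86 bp
Sorted largest to smallest: 86, 51, 38, 31, 28, 17 bp.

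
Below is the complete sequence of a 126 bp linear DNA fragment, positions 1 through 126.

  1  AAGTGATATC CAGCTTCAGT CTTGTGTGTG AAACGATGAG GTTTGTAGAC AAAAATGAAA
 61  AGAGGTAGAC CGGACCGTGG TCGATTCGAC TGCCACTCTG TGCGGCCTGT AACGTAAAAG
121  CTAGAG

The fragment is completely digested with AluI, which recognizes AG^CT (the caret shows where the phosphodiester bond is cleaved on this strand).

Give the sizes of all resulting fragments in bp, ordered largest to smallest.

107, 13, 6 bp

AluI sites (AGCT) start at positions 12, 119.
AluI cuts after base 2 of each site, so after positions 13, 120.
Linear molecule, 2 cuts → 3 fragments:
  1–13 → 13 bp
  14–120 → 107 bp
  121–126 → 6 bp
Sorted largest to smallest: 107, 13, 6 bp.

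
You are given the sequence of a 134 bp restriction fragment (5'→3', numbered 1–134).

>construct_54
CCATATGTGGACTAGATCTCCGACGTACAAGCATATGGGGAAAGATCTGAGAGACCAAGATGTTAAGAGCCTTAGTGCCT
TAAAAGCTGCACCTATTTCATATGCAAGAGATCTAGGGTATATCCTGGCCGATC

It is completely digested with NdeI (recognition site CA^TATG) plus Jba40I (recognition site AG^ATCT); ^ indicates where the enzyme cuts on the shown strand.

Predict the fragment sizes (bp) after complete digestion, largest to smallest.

56, 24, 18, 12, 11, 10, 3 bp

NdeI sites (CATATG) start at positions 2, 32, 99.
NdeI cuts after base 2 of each site, so after positions 3, 33, 100.
Jba40I sites (AGATCT) start at positions 14, 43, 109.
Jba40I cuts after base 2 of each site, so after positions 15, 44, 110.
Combined cut positions: 3, 15, 33, 44, 100, 110.
Linear molecule, 6 cuts → 7 fragments:
  1–3 → 3 bp
  4–15 → 12 bp
  16–33 → 18 bp
  34–44 → 11 bp
  45–100 → 56 bp
  101–110 → 10 bp
  111–134 → 24 bp
Sorted largest to smallest: 56, 24, 18, 12, 11, 10, 3 bp.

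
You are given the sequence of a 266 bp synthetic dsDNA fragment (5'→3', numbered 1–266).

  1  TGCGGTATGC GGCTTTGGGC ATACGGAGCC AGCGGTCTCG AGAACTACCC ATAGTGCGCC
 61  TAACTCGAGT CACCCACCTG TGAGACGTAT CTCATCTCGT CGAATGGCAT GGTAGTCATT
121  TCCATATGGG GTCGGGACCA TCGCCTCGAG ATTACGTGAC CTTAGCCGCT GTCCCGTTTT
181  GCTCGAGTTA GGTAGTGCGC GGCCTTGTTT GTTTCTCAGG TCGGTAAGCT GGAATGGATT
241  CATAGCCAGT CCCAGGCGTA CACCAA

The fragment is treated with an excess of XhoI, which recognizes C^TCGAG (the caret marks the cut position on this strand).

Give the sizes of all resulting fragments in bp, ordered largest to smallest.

84, 81, 37, 37, 27 bp

XhoI sites (CTCGAG) start at positions 37, 64, 145, 182.
XhoI cuts after the first base of each site, so after positions 37, 64, 145, 182.
Linear molecule, 4 cuts → 5 fragments:
  1–37 → 37 bp
  38–64 → 27 bp
  65–145 → 81 bp
  146–182 → 37 bp
  183–266 → 84 bp
Sorted largest to smallest: 84, 81, 37, 37, 27 bp.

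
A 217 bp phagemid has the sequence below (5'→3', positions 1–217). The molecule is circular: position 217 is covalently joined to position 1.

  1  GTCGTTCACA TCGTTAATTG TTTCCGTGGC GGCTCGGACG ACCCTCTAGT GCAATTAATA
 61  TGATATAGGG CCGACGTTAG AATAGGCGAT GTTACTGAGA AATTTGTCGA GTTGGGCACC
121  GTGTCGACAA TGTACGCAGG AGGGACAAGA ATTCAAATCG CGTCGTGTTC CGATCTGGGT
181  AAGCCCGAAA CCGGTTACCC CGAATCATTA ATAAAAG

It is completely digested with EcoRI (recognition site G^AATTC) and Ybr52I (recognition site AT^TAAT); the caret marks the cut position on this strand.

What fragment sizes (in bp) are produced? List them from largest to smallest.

The EcoRI site (GAATTC) starts at position 149.
EcoRI cuts after the first base of each site, so after position 149.
Ybr52I sites (ATTAAT) start at positions 54, 207.
Ybr52I cuts after base 2 of each site, so after positions 55, 208.
Combined cut positions: 55, 149, 208.
Circular molecule, 3 cuts → 3 fragments:
  56–149 → 94 bp
  150–208 → 59 bp
  209–217 then 1–55 → 9 + 55 = 64 bp
Sorted largest to smallest: 94, 64, 59 bp.

94, 64, 59 bp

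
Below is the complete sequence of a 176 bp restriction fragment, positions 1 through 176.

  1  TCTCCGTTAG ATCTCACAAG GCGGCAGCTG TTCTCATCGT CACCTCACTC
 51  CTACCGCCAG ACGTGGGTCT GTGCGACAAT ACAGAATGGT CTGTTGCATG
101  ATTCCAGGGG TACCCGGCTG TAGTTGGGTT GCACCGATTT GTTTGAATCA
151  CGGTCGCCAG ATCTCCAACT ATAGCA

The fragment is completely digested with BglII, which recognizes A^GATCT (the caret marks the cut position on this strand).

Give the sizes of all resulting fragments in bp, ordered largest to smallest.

150, 17, 9 bp

BglII sites (AGATCT) start at positions 9, 159.
BglII cuts after the first base of each site, so after positions 9, 159.
Linear molecule, 2 cuts → 3 fragments:
  1–9 → 9 bp
  10–159 → 150 bp
  160–176 → 17 bp
Sorted largest to smallest: 150, 17, 9 bp.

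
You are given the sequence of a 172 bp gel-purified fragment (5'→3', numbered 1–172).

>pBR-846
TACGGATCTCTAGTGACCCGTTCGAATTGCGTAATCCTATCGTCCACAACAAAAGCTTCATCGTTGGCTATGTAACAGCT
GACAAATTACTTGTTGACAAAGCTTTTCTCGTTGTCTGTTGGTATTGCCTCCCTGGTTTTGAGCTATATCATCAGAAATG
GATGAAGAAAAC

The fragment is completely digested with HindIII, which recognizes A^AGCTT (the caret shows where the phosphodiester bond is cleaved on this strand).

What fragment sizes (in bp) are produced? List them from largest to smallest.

72, 53, 47 bp

HindIII sites (AAGCTT) start at positions 53, 100.
HindIII cuts after the first base of each site, so after positions 53, 100.
Linear molecule, 2 cuts → 3 fragments:
  1–53 → 53 bp
  54–100 → 47 bp
  101–172 → 72 bp
Sorted largest to smallest: 72, 53, 47 bp.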